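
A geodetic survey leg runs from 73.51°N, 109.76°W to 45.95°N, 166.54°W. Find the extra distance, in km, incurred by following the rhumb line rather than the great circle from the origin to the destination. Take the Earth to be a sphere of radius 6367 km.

Great circle: cos σ = sin φ₁ sin φ₂ + cos φ₁ cos φ₂ cos Δλ,  σ = 0.6480 rad → d_gc = 4125.8 km
Rhumb line: Δψ = -1.0267, q = Δφ/Δψ = 0.4685, d_rh = R√(Δφ²+q²Δλ²) = 4256.6 km
Excess = 4256.6 − 4125.8 = 130.8 ≈ 131 km

131 km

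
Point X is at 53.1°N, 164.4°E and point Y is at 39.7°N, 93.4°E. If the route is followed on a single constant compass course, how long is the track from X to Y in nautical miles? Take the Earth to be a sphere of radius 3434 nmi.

3022 nmi

Rhumb course C = atan2(Δλ, Δψ) with Δψ = ln[tan(π/4+φ₂/2)/tan(π/4+φ₁/2)] = -0.3416, Δλ = -1.2392 → C = 254.59°
d = R·|Δφ| / |cos C| = 3434·0.23387 / 0.26579 = 3022 nmi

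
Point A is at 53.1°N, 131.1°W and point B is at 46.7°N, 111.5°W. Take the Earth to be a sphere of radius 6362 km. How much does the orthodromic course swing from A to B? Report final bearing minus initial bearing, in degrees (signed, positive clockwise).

At departure: θ₁ = atan2(sin Δλ cos φ₂, cos φ₁ sin φ₂ − sin φ₁ cos φ₂ cos Δλ) = 109.11°
At arrival: θ₂ = atan2(sin Δλ cos φ₁, −cos φ₂ sin φ₁ + sin φ₂ cos φ₁ cos Δλ) = 124.18°
Δθ = θ₂ − θ₁ = +15.1°

+15.1°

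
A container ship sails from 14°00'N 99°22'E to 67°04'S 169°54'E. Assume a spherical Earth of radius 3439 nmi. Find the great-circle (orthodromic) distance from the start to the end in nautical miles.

cos σ = sin φ₁ sin φ₂ + cos φ₁ cos φ₂ cos Δλ
      = sin(14.00°)sin(-67.07°) + cos(14.00°)cos(-67.07°)cos(70.53°) = -0.0968
σ = 95.555° → d = Rσ = 3439·1.66775 = 5735 nmi

5735 nmi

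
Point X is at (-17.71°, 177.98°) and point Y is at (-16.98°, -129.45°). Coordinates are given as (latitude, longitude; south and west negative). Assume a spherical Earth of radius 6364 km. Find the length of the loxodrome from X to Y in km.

5574 km

Δψ = ln[tan(π/4+φ₂/2)/tan(π/4+φ₁/2)] = +0.0133;  Δφ = +0.0127 rad,  Δλ = +0.9175 rad
q = Δφ/Δψ = 0.9545
d = R·√(Δφ² + q²Δλ²) = 6364·0.87588 = 5574 km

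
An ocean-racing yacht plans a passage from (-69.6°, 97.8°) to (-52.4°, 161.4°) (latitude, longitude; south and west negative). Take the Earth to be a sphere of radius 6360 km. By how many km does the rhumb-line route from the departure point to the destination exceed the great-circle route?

152 km

Great circle: cos σ = sin φ₁ sin φ₂ + cos φ₁ cos φ₂ cos Δλ,  σ = 0.5787 rad → d_gc = 3680.7 km
Rhumb line: Δψ = +0.6376, q = Δφ/Δψ = 0.4708, d_rh = R√(Δφ²+q²Δλ²) = 3833.0 km
Excess = 3833.0 − 3680.7 = 152.3 ≈ 152 km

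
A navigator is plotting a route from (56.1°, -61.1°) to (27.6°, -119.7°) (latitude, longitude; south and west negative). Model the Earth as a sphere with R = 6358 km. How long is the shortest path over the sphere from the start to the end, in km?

cos σ = sin φ₁ sin φ₂ + cos φ₁ cos φ₂ cos Δλ
      = sin(56.10°)sin(27.60°) + cos(56.10°)cos(27.60°)cos(-58.60°) = 0.6421
σ = 50.054° → d = Rσ = 6358·0.87361 = 5554 km

5554 km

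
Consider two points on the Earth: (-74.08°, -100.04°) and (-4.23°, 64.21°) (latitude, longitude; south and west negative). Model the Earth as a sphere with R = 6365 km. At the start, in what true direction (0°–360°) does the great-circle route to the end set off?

θ = atan2( sin Δλ·cos φ₂ ,  cos φ₁ sin φ₂ − sin φ₁ cos φ₂ cos Δλ )
  = atan2(+0.2707, -0.9433) = 163.99°

164.0°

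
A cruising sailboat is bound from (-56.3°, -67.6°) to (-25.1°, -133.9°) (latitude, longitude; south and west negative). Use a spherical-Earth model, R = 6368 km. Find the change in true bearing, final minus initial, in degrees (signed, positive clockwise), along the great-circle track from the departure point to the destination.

At departure: θ₁ = atan2(sin Δλ cos φ₂, cos φ₁ sin φ₂ − sin φ₁ cos φ₂ cos Δλ) = 274.65°
At arrival: θ₂ = atan2(sin Δλ cos φ₁, −cos φ₂ sin φ₁ + sin φ₂ cos φ₁ cos Δλ) = 322.36°
Δθ = θ₂ − θ₁ = +47.7°

+47.7°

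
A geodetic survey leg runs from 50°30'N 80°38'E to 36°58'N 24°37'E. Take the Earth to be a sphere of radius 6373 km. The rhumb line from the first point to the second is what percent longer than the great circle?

Great circle: σ = 0.7256 rad → d_gc = Rσ = 4624.4 km
Rhumb: Δφ = -0.2362, Δλ = -0.9777, Δψ = -0.3291, q = Δφ/Δψ = 0.7178 → d_rh = R√(Δφ²+q²Δλ²) = 4718.8 km
Excess = (4718.8 − 4624.4) / 4624.4 = 94.4 / 4624.4 = 2.04% ≈ 2.0%

2.0%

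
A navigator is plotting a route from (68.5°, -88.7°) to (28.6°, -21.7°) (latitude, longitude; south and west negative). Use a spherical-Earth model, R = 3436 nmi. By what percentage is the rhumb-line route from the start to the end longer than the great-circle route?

Great circle: σ = 0.9629 rad → d_gc = Rσ = 3308.6 nmi
Rhumb: Δφ = -0.6964, Δλ = +1.1694, Δψ = -1.1402, q = Δφ/Δψ = 0.6108 → d_rh = R√(Δφ²+q²Δλ²) = 3427.5 nmi
Excess = (3427.5 − 3308.6) / 3308.6 = 118.9 / 3308.6 = 3.59% ≈ 3.6%

3.6%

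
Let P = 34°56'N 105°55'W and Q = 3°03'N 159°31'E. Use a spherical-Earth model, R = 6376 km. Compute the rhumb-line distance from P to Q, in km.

Δψ = ln[tan(π/4+φ₂/2)/tan(π/4+φ₁/2)] = -0.5982;  Δφ = -0.5565 rad,  Δλ = -1.6505 rad
q = Δφ/Δψ = 0.9303
d = R·√(Δφ² + q²Δλ²) = 6376·1.63319 = 10413 km

10413 km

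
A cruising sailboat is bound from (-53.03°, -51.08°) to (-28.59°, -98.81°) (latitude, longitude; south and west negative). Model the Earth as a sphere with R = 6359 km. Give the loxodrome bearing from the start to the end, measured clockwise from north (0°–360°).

304.6°

Δψ = ln[tan(π/4+φ₂/2)/tan(π/4+φ₁/2)] = +0.5746
Δλ = -0.8330 rad (taken the short way round)
course = atan2(Δλ, Δψ) = 304.60°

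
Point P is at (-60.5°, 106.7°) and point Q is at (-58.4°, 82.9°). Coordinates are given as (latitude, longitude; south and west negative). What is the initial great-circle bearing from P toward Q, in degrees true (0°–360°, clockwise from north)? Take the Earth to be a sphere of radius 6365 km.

θ = atan2( sin Δλ·cos φ₂ ,  cos φ₁ sin φ₂ − sin φ₁ cos φ₂ cos Δλ )
  = atan2(-0.2115, -0.0021) = 269.42°

269.4°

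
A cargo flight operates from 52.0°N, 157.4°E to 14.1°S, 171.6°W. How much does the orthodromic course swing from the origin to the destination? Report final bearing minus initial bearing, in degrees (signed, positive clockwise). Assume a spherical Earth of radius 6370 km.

At departure: θ₁ = atan2(sin Δλ cos φ₂, cos φ₁ sin φ₂ − sin φ₁ cos φ₂ cos Δλ) = 148.18°
At arrival: θ₂ = atan2(sin Δλ cos φ₁, −cos φ₂ sin φ₁ + sin φ₂ cos φ₁ cos Δλ) = 160.45°
Δθ = θ₂ − θ₁ = +12.3°

+12.3°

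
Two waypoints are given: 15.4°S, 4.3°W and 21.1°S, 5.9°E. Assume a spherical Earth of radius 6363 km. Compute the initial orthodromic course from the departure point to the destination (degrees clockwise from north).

122.0°

θ = atan2( sin Δλ·cos φ₂ ,  cos φ₁ sin φ₂ − sin φ₁ cos φ₂ cos Δλ )
  = atan2(+0.1652, -0.1032) = 122.00°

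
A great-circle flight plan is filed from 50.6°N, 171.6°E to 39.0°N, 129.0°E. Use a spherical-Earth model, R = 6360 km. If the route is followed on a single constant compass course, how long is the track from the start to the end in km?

3578 km

Δψ = ln[tan(π/4+φ₂/2)/tan(π/4+φ₁/2)] = -0.2868;  Δφ = -0.2025 rad,  Δλ = -0.7435 rad
q = Δφ/Δψ = 0.7060
d = R·√(Δφ² + q²Δλ²) = 6360·0.56258 = 3578 km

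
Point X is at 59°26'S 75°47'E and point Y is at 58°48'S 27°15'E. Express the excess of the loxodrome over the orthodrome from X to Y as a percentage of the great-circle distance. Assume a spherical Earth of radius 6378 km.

Great circle: σ = 0.4252 rad → d_gc = Rσ = 2712.1 km
Rhumb: Δφ = +0.0111, Δλ = -0.8471, Δψ = +0.0215, q = Δφ/Δψ = 0.5133 → d_rh = R√(Δφ²+q²Δλ²) = 2773.9 km
Excess = (2773.9 − 2712.1) / 2712.1 = 61.8 / 2712.1 = 2.28% ≈ 2.3%

2.3%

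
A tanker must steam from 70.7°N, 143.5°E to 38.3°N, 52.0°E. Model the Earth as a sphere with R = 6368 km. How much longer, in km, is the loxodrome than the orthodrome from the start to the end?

Great circle: cos σ = sin φ₁ sin φ₂ + cos φ₁ cos φ₂ cos Δλ,  σ = 0.9543 rad → d_gc = 6077.2 km
Rhumb line: Δψ = -1.0471, q = Δφ/Δψ = 0.5400, d_rh = R√(Δφ²+q²Δλ²) = 6567.3 km
Excess = 6567.3 − 6077.2 = 490.1 ≈ 490 km

490 km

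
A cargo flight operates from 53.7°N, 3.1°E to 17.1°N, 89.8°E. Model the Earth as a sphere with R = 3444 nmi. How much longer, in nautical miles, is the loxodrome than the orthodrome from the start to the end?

181 nmi

Great circle: cos σ = sin φ₁ sin φ₂ + cos φ₁ cos φ₂ cos Δλ,  σ = 1.2979 rad → d_gc = 4469.88 nmi
Rhumb line: Δψ = -0.8123, q = Δφ/Δψ = 0.7864, d_rh = R√(Δφ²+q²Δλ²) = 4651.36 nmi
Excess = 4651.36 − 4469.88 = 181.48 ≈ 181 nmi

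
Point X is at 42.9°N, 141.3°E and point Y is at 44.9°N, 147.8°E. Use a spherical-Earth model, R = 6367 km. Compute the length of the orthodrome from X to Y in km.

Haversine: a = sin²(Δφ/2)+cos φ₁ cos φ₂ sin²(Δλ/2) = 0.00197;  σ = 2·atan2(√a,√(1−a))
σ = 5.091° → d = Rσ = 6367·0.08885 = 566 km

566 km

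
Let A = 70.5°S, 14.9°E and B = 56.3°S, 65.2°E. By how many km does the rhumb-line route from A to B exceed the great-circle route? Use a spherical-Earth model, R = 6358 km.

75 km

Great circle: cos σ = sin φ₁ sin φ₂ + cos φ₁ cos φ₂ cos Δλ,  σ = 0.4452 rad → d_gc = 2830.3 km
Rhumb line: Δψ = +0.5668, q = Δφ/Δψ = 0.4373, d_rh = R√(Δφ²+q²Δλ²) = 2905.1 km
Excess = 2905.1 − 2830.3 = 74.8 ≈ 75 km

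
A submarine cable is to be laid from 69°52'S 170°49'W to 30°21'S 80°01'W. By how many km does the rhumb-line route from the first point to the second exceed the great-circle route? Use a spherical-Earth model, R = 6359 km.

499 km

Great circle: cos σ = sin φ₁ sin φ₂ + cos φ₁ cos φ₂ cos Δλ,  σ = 1.0812 rad → d_gc = 6875.43 km
Rhumb line: Δψ = +1.1723, q = Δφ/Δψ = 0.5883, d_rh = R√(Δφ²+q²Δλ²) = 7374.87 km
Excess = 7374.87 − 6875.43 = 499.44 ≈ 499 km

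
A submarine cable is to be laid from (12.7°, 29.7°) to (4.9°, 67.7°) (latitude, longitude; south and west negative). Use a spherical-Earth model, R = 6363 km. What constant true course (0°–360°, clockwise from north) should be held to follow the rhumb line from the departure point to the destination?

101.7°

Δψ = ln[tan(π/4+φ₂/2)/tan(π/4+φ₁/2)] = -0.1379
Δλ = +0.6632 rad (taken the short way round)
course = atan2(Δλ, Δψ) = 101.74°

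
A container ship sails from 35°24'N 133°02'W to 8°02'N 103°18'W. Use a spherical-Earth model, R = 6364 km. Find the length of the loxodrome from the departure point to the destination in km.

Rhumb course C = atan2(Δλ, Δψ) with Δψ = ln[tan(π/4+φ₂/2)/tan(π/4+φ₁/2)] = -0.5207, Δλ = +0.5189 → C = 135.10°
d = R·|Δφ| / |cos C| = 6364·0.47764 / 0.70831 = 4291 km

4291 km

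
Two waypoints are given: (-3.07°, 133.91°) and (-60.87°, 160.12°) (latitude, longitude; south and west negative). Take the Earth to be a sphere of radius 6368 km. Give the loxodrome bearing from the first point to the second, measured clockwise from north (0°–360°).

160.5°

Meridional parts: M(φ₁)=-0.0536, M(φ₂)=-1.3477 → ΔM = -1.2941;  Δλ = +0.4575 rad
tan C = Δλ / ΔM = -0.3535 → C = 160.53°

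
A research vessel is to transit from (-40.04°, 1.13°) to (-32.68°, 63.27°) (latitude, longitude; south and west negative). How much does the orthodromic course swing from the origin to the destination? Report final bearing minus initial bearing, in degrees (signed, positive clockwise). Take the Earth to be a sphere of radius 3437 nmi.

-39.4°

Initial bearing θ₁ = atan2(sin Δλ cos φ₂, cos φ₁ sin φ₂ − sin φ₁ cos φ₂ cos Δλ) = 102.16°
Final bearing θ₂ = (initial bearing from the destination back to the start) + 180° = 62.77°
Δθ = θ₂ − θ₁ = -39.4°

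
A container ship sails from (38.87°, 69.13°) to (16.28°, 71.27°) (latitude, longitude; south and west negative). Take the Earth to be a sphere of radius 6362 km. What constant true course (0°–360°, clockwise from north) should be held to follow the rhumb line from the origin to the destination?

175.2°

Δψ = ln[tan(π/4+φ₂/2)/tan(π/4+φ₁/2)] = -0.4493
Δλ = +0.0374 rad (taken the short way round)
course = atan2(Δλ, Δψ) = 175.25°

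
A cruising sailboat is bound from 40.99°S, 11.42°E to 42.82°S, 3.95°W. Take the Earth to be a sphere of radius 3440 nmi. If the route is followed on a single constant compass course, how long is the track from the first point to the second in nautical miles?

Rhumb course C = atan2(Δλ, Δψ) with Δψ = ln[tan(π/4+φ₂/2)/tan(π/4+φ₁/2)] = -0.0429, Δλ = -0.2683 → C = 260.91°
d = R·|Δφ| / |cos C| = 3440·0.03194 / 0.15799 = 695 nmi

695 nmi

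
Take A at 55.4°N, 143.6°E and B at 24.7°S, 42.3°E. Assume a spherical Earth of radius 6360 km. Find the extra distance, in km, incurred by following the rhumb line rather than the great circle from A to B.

275 km

Great circle: cos σ = sin φ₁ sin φ₂ + cos φ₁ cos φ₂ cos Δλ,  σ = 2.0320 rad → d_gc = 12923.7 km
Rhumb line: Δψ = -1.6116, q = Δφ/Δψ = 0.8675, d_rh = R√(Δφ²+q²Δλ²) = 13198.7 km
Excess = 13198.7 − 12923.7 = 275.0 ≈ 275 km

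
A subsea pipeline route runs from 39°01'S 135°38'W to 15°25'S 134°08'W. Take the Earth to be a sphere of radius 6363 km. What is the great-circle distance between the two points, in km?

2625 km

cos σ = sin φ₁ sin φ₂ + cos φ₁ cos φ₂ cos Δλ
      = sin(-39.02°)sin(-15.42°) + cos(-39.02°)cos(-15.42°)cos(1.50°) = 0.9161
σ = 23.637° → d = Rσ = 6363·0.41254 = 2625 km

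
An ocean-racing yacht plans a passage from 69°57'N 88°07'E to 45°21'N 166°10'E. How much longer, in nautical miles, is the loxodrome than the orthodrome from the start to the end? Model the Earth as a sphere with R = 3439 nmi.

160 nmi

Great circle: cos σ = sin φ₁ sin φ₂ + cos φ₁ cos φ₂ cos Δλ,  σ = 0.7696 rad → d_gc = 2646.7 nmi
Rhumb line: Δψ = -0.8428, q = Δφ/Δψ = 0.5094, d_rh = R√(Δφ²+q²Δλ²) = 2806.3 nmi
Excess = 2806.3 − 2646.7 = 159.6 ≈ 160 nmi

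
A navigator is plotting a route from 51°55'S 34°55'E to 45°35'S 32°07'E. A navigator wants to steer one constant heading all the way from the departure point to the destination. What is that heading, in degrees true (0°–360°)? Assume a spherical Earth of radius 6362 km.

343.8°

Meridional parts: M(φ₁)=-1.0638, M(φ₂)=-0.8958 → ΔM = +0.1680;  Δλ = -0.0489 rad
tan C = Δλ / ΔM = -0.2910 → C = 343.78°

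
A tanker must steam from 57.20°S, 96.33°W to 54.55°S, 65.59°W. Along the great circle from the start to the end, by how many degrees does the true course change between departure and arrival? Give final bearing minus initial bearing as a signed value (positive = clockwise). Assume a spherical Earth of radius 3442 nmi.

At departure: θ₁ = atan2(sin Δλ cos φ₂, cos φ₁ sin φ₂ − sin φ₁ cos φ₂ cos Δλ) = 94.29°
At arrival: θ₂ = atan2(sin Δλ cos φ₁, −cos φ₂ sin φ₁ + sin φ₂ cos φ₁ cos Δλ) = 68.65°
Δθ = θ₂ − θ₁ = -25.6°

-25.6°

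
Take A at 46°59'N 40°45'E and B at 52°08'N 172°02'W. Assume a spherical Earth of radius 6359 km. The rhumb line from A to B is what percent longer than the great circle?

24.1%

Great circle: σ = 1.3437 rad → d_gc = Rσ = 8544.6 km
Rhumb: Δφ = +0.0899, Δλ = +2.5694, Δψ = +0.1387, q = Δφ/Δψ = 0.6479 → d_rh = R√(Δφ²+q²Δλ²) = 10600.6 km
Excess = (10600.6 − 8544.6) / 8544.6 = 2056.0 / 8544.6 = 24.06% ≈ 24.1%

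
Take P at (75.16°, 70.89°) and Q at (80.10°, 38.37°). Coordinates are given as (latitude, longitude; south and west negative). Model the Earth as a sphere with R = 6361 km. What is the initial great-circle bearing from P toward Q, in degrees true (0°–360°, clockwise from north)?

N = sin Δλ·cos φ₂ = -0.0924;  D = cos φ₁ sin φ₂ − sin φ₁ cos φ₂ cos Δλ = +0.1122
initial course = atan2(N, D) = 320.51°

320.5°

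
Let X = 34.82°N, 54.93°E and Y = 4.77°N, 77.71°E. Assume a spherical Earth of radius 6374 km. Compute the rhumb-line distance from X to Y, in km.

Rhumb course C = atan2(Δλ, Δψ) with Δψ = ln[tan(π/4+φ₂/2)/tan(π/4+φ₁/2)] = -0.5657, Δλ = +0.3976 → C = 144.90°
d = R·|Δφ| / |cos C| = 6374·0.52447 / 0.81813 = 4086 km

4086 km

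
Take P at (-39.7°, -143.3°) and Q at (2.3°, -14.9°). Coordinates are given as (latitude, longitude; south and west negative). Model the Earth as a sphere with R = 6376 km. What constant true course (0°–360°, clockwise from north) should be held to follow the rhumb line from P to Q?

Δψ = ln[tan(π/4+φ₂/2)/tan(π/4+φ₁/2)] = +0.7962
Δλ = +2.2410 rad (taken the short way round)
course = atan2(Δλ, Δψ) = 70.44°

70.4°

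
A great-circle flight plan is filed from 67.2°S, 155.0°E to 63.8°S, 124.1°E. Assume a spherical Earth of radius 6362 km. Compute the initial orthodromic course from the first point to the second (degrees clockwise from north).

N = sin Δλ·cos φ₂ = -0.2267;  D = cos φ₁ sin φ₂ − sin φ₁ cos φ₂ cos Δλ = +0.0015
initial course = atan2(N, D) = 270.39°

270.4°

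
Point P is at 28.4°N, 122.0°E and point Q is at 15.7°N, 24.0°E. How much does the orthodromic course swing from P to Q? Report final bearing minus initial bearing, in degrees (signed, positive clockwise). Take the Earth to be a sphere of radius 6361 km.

-47.0°

At departure: θ₁ = atan2(sin Δλ cos φ₂, cos φ₁ sin φ₂ − sin φ₁ cos φ₂ cos Δλ) = 287.56°
At arrival: θ₂ = atan2(sin Δλ cos φ₁, −cos φ₂ sin φ₁ + sin φ₂ cos φ₁ cos Δλ) = 240.59°
Δθ = θ₂ − θ₁ = -47.0°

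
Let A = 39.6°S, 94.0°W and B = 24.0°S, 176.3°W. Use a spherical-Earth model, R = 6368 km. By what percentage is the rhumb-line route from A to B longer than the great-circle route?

2.9%

Great circle: σ = 1.2094 rad → d_gc = Rσ = 7701.5 km
Rhumb: Δφ = +0.2723, Δλ = -1.4364, Δψ = +0.3221, q = Δφ/Δψ = 0.8452 → d_rh = R√(Δφ²+q²Δλ²) = 7923.4 km
Excess = (7923.4 − 7701.5) / 7701.5 = 221.9 / 7701.5 = 2.88% ≈ 2.9%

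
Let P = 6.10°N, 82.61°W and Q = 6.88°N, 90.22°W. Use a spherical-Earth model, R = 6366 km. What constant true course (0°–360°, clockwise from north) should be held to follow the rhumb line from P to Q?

275.9°

Meridional parts: M(φ₁)=+0.1067, M(φ₂)=+0.1204 → ΔM = +0.0137;  Δλ = -0.1328 rad
tan C = Δλ / ΔM = -9.6938 → C = 275.89°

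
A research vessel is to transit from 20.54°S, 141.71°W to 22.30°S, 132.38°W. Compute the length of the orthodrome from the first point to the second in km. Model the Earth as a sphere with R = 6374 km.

Haversine: a = sin²(Δφ/2)+cos φ₁ cos φ₂ sin²(Δλ/2) = 0.00597;  σ = 2·atan2(√a,√(1−a))
σ = 8.860° → d = Rσ = 6374·0.15464 = 986 km

986 km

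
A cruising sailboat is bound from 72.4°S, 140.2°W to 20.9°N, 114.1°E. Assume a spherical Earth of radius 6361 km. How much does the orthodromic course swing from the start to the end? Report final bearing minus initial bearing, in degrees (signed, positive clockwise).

+79.7°

At departure: θ₁ = atan2(sin Δλ cos φ₂, cos φ₁ sin φ₂ − sin φ₁ cos φ₂ cos Δλ) = 261.58°
At arrival: θ₂ = atan2(sin Δλ cos φ₁, −cos φ₂ sin φ₁ + sin φ₂ cos φ₁ cos Δλ) = 341.33°
Δθ = θ₂ − θ₁ = +79.7°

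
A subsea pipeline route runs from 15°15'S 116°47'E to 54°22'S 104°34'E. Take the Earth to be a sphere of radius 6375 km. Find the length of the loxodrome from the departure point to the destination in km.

Rhumb course C = atan2(Δλ, Δψ) with Δψ = ln[tan(π/4+φ₂/2)/tan(π/4+φ₁/2)] = -0.8658, Δλ = -0.2132 → C = 193.84°
d = R·|Δφ| / |cos C| = 6375·0.68271 / 0.97099 = 4482 km

4482 km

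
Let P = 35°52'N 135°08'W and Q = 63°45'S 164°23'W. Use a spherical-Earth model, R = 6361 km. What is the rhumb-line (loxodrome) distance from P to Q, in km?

Δψ = ln[tan(π/4+φ₂/2)/tan(π/4+φ₁/2)] = -2.1274;  Δφ = -1.7386 rad,  Δλ = -0.5105 rad
q = Δφ/Δψ = 0.8173
d = R·√(Δφ² + q²Δλ²) = 6361·1.78800 = 11373 km

11373 km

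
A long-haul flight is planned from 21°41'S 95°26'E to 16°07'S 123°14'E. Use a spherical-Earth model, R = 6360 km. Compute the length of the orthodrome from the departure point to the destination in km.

2980 km

Haversine: a = sin²(Δφ/2)+cos φ₁ cos φ₂ sin²(Δλ/2) = 0.05388;  σ = 2·atan2(√a,√(1−a))
σ = 26.843° → d = Rσ = 6360·0.46850 = 2980 km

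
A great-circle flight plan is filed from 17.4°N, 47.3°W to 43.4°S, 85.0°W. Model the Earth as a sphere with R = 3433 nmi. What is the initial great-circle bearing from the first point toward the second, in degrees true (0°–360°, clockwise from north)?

208.2°

N = sin Δλ·cos φ₂ = -0.4443;  D = cos φ₁ sin φ₂ − sin φ₁ cos φ₂ cos Δλ = -0.8276
initial course = atan2(N, D) = 208.23°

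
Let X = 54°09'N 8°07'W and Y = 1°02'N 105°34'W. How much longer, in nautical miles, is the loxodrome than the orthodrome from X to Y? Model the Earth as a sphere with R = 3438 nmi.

218 nmi

Great circle: cos σ = sin φ₁ sin φ₂ + cos φ₁ cos φ₂ cos Δλ,  σ = 1.6321 rad → d_gc = 5611.3 nmi
Rhumb line: Δψ = -1.1106, q = Δφ/Δψ = 0.8347, d_rh = R√(Δφ²+q²Δλ²) = 5829.5 nmi
Excess = 5829.5 − 5611.3 = 218.2 ≈ 218 nmi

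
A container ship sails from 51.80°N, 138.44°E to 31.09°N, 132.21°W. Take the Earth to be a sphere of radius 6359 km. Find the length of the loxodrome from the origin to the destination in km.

Δψ = ln[tan(π/4+φ₂/2)/tan(π/4+φ₁/2)] = -0.4891;  Δφ = -0.3615 rad,  Δλ = +1.5595 rad
q = Δφ/Δψ = 0.7390
d = R·√(Δφ² + q²Δλ²) = 6359·1.20781 = 7680 km

7680 km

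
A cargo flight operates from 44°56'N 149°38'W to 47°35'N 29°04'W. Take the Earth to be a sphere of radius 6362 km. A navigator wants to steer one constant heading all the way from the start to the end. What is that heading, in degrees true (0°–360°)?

88.2°

Δψ = ln[tan(π/4+φ₂/2)/tan(π/4+φ₁/2)] = +0.0669
Δλ = +2.1043 rad (taken the short way round)
course = atan2(Δλ, Δψ) = 88.18°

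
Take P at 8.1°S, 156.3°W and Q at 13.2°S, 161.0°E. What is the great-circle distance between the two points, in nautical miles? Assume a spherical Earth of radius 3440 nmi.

Haversine: a = sin²(Δφ/2)+cos φ₁ cos φ₂ sin²(Δλ/2) = 0.12973;  σ = 2·atan2(√a,√(1−a))
σ = 42.223° → d = Rσ = 3440·0.73693 = 2535 nmi

2535 nmi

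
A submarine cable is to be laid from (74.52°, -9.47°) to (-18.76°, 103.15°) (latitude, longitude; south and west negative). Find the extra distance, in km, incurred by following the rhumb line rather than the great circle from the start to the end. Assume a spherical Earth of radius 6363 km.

Great circle: cos σ = sin φ₁ sin φ₂ + cos φ₁ cos φ₂ cos Δλ,  σ = 1.9901 rad → d_gc = 12663.1 km
Rhumb line: Δψ = -2.3292, q = Δφ/Δψ = 0.6990, d_rh = R√(Δφ²+q²Δλ²) = 13555.1 km
Excess = 13555.1 − 12663.1 = 892.0 ≈ 892 km

892 km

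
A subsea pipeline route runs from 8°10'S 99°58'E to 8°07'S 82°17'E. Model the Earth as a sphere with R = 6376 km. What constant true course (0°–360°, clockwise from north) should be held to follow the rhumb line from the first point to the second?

270.2°

Δψ = ln[tan(π/4+φ₂/2)/tan(π/4+φ₁/2)] = +0.0009
Δλ = -0.3086 rad (taken the short way round)
course = atan2(Δλ, Δψ) = 270.16°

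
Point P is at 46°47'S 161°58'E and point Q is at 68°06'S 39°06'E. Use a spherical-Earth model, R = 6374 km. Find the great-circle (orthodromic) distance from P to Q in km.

Haversine: a = sin²(Δφ/2)+cos φ₁ cos φ₂ sin²(Δλ/2) = 0.23121;  σ = 2·atan2(√a,√(1−a))
σ = 57.481° → d = Rσ = 6374·1.00324 = 6395 km

6395 km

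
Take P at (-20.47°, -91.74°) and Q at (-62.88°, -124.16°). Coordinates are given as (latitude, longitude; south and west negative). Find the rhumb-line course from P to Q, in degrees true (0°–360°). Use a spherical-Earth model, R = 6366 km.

Δψ = ln[tan(π/4+φ₂/2)/tan(π/4+φ₁/2)] = -1.0571
Δλ = -0.5658 rad (taken the short way round)
course = atan2(Δλ, Δψ) = 208.16°

208.2°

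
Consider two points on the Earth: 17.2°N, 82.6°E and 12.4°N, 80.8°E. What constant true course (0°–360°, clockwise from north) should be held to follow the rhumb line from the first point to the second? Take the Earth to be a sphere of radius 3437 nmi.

Δψ = ln[tan(π/4+φ₂/2)/tan(π/4+φ₁/2)] = -0.0867
Δλ = -0.0314 rad (taken the short way round)
course = atan2(Δλ, Δψ) = 199.92°

199.9°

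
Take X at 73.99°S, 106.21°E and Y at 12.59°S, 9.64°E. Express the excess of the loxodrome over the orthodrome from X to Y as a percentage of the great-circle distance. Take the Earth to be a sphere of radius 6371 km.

Great circle: σ = 1.3911 rad → d_gc = Rσ = 8862.8 km
Rhumb: Δφ = +1.0716, Δλ = -1.6855, Δψ = +1.7401, q = Δφ/Δψ = 0.6158 → d_rh = R√(Δφ²+q²Δλ²) = 9505.0 km
Excess = (9505.0 − 8862.8) / 8862.8 = 642.2 / 8862.8 = 7.246% ≈ 7.2%

7.2%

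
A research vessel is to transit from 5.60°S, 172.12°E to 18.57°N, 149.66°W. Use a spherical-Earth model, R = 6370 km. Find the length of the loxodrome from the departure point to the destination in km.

Rhumb course C = atan2(Δλ, Δψ) with Δψ = ln[tan(π/4+φ₂/2)/tan(π/4+φ₁/2)] = +0.4278, Δλ = +0.6671 → C = 57.33°
d = R·|Δφ| / |cos C| = 6370·0.42185 / 0.53987 = 4977 km

4977 km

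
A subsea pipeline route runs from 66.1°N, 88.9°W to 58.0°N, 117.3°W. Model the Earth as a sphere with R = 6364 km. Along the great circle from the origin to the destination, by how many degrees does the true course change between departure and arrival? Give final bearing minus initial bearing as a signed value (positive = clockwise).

-25.3°

Initial bearing θ₁ = atan2(sin Δλ cos φ₂, cos φ₁ sin φ₂ − sin φ₁ cos φ₂ cos Δλ) = 251.86°
Final bearing θ₂ = (initial bearing from the destination back to the start) + 180° = 226.60°
Δθ = θ₂ − θ₁ = -25.3°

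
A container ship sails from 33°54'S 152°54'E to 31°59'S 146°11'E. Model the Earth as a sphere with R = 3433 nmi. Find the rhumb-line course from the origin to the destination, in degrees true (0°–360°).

Meridional parts: M(φ₁)=-0.6296, M(φ₂)=-0.5897 → ΔM = +0.0399;  Δλ = -0.1172 rad
tan C = Δλ / ΔM = -2.9407 → C = 288.78°

288.8°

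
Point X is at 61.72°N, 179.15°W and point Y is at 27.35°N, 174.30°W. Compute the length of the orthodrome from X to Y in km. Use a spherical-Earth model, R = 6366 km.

3836 km

Haversine: a = sin²(Δφ/2)+cos φ₁ cos φ₂ sin²(Δλ/2) = 0.08805;  σ = 2·atan2(√a,√(1−a))
σ = 34.523° → d = Rσ = 6366·0.60253 = 3836 km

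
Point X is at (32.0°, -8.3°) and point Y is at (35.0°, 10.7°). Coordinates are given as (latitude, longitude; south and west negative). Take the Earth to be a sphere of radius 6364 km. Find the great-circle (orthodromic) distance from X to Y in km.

Haversine: a = sin²(Δφ/2)+cos φ₁ cos φ₂ sin²(Δλ/2) = 0.01961;  σ = 2·atan2(√a,√(1−a))
σ = 16.099° → d = Rσ = 6364·0.28099 = 1788 km

1788 km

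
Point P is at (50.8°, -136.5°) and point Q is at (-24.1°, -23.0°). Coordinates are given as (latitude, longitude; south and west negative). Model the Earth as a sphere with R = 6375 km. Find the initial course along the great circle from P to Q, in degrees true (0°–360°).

N = sin Δλ·cos φ₂ = +0.8371;  D = cos φ₁ sin φ₂ − sin φ₁ cos φ₂ cos Δλ = +0.0240
initial course = atan2(N, D) = 88.36°

88.4°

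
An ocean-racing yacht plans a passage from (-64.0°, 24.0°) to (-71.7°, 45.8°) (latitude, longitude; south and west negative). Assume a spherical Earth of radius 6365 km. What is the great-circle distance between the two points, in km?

1238 km

cos σ = sin φ₁ sin φ₂ + cos φ₁ cos φ₂ cos Δλ
      = sin(-64.00°)sin(-71.70°) + cos(-64.00°)cos(-71.70°)cos(21.80°) = 0.9811
σ = 11.145° → d = Rσ = 6365·0.19452 = 1238 km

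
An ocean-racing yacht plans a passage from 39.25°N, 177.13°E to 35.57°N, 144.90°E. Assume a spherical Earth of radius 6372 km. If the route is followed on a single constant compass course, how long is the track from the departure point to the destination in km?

2875 km

Δψ = ln[tan(π/4+φ₂/2)/tan(π/4+φ₁/2)] = -0.0809;  Δφ = -0.0642 rad,  Δλ = -0.5625 rad
q = Δφ/Δψ = 0.7940
d = R·√(Δφ² + q²Δλ²) = 6372·0.45124 = 2875 km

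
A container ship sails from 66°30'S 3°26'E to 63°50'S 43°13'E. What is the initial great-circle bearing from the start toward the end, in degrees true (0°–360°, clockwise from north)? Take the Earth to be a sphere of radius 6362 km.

99.5°

N = sin Δλ·cos φ₂ = +0.2822;  D = cos φ₁ sin φ₂ − sin φ₁ cos φ₂ cos Δλ = -0.0471
initial course = atan2(N, D) = 99.48°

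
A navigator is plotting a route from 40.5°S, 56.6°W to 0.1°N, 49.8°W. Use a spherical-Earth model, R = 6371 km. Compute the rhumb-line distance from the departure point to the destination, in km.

Δψ = ln[tan(π/4+φ₂/2)/tan(π/4+φ₁/2)] = +0.7761;  Δφ = +0.7086 rad,  Δλ = +0.1187 rad
q = Δφ/Δψ = 0.9130
d = R·√(Δφ² + q²Δλ²) = 6371·0.71684 = 4567 km

4567 km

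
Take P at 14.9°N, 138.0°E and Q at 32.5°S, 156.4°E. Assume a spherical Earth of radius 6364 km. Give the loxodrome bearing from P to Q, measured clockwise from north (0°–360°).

159.6°

Meridional parts: M(φ₁)=+0.2630, M(φ₂)=-0.6004 → ΔM = -0.8634;  Δλ = +0.3211 rad
tan C = Δλ / ΔM = -0.3720 → C = 159.60°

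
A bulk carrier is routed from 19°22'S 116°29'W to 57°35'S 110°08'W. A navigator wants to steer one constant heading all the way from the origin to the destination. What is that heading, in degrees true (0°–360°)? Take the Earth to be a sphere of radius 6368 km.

172.9°

Δψ = ln[tan(π/4+φ₂/2)/tan(π/4+φ₁/2)] = -0.8909
Δλ = +0.1108 rad (taken the short way round)
course = atan2(Δλ, Δψ) = 172.91°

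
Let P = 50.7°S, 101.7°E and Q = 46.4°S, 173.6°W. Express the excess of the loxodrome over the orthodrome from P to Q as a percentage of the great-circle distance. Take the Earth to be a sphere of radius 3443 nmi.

Great circle: σ = 0.9264 rad → d_gc = Rσ = 3189.5 nmi
Rhumb: Δφ = +0.0750, Δλ = +1.4783, Δψ = +0.1135, q = Δφ/Δψ = 0.6614 → d_rh = R√(Δφ²+q²Δλ²) = 3376.3 nmi
Excess = (3376.3 − 3189.5) / 3189.5 = 186.8 / 3189.5 = 5.86% ≈ 5.9%

5.9%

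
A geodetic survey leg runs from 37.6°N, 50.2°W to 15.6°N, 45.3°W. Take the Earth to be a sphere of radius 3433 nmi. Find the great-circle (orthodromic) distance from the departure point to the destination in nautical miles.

1344 nmi

Haversine: a = sin²(Δφ/2)+cos φ₁ cos φ₂ sin²(Δλ/2) = 0.03780;  σ = 2·atan2(√a,√(1−a))
σ = 22.423° → d = Rσ = 3433·0.39135 = 1344 nmi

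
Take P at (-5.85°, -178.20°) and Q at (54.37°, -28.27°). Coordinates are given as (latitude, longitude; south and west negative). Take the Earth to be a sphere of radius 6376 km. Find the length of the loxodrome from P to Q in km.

Δψ = ln[tan(π/4+φ₂/2)/tan(π/4+φ₁/2)] = +1.2375;  Δφ = +1.0510 rad,  Δλ = +2.6168 rad
q = Δφ/Δψ = 0.8493
d = R·√(Δφ² + q²Δλ²) = 6376·2.45849 = 15675 km

15675 km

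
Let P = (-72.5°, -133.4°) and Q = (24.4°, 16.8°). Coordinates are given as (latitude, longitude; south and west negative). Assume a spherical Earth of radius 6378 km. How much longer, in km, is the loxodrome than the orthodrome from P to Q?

1934 km

Great circle: cos σ = sin φ₁ sin φ₂ + cos φ₁ cos φ₂ cos Δλ,  σ = 2.2544 rad → d_gc = 14378.8 km
Rhumb line: Δψ = +2.3107, q = Δφ/Δψ = 0.7319, d_rh = R√(Δφ²+q²Δλ²) = 16312.7 km
Excess = 16312.7 − 14378.8 = 1933.9 ≈ 1934 km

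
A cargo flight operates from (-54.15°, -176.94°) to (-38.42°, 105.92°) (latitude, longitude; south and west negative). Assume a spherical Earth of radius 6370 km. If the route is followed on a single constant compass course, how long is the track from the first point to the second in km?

6122 km

Rhumb course C = atan2(Δλ, Δψ) with Δψ = ln[tan(π/4+φ₂/2)/tan(π/4+φ₁/2)] = +0.4013, Δλ = -1.3463 → C = 286.60°
d = R·|Δφ| / |cos C| = 6370·0.27454 / 0.28566 = 6122 km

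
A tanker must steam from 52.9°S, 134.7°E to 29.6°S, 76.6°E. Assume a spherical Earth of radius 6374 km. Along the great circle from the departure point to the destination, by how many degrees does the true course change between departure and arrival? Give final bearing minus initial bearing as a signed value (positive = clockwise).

+41.0°

At departure: θ₁ = atan2(sin Δλ cos φ₂, cos φ₁ sin φ₂ − sin φ₁ cos φ₂ cos Δλ) = 275.30°
At arrival: θ₂ = atan2(sin Δλ cos φ₁, −cos φ₂ sin φ₁ + sin φ₂ cos φ₁ cos Δλ) = 316.31°
Δθ = θ₂ − θ₁ = +41.0°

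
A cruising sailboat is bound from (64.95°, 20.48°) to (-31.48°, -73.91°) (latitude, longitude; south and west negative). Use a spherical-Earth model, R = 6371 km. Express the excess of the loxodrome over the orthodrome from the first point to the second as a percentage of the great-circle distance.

Great circle: σ = 2.0952 rad → d_gc = Rσ = 13348.7 km
Rhumb: Δφ = -1.6830, Δλ = -1.6474, Δψ = -2.0838, q = Δφ/Δψ = 0.8077 → d_rh = R√(Δφ²+q²Δλ²) = 13668.8 km
Excess = (13668.8 − 13348.7) / 13348.7 = 320.1 / 13348.7 = 2.40% ≈ 2.4%

2.4%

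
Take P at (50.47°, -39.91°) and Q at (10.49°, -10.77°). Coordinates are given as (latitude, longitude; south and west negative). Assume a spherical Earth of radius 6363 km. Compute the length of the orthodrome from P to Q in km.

Haversine: a = sin²(Δφ/2)+cos φ₁ cos φ₂ sin²(Δλ/2) = 0.15647;  σ = 2·atan2(√a,√(1−a))
σ = 46.602° → d = Rσ = 6363·0.81337 = 5175 km

5175 km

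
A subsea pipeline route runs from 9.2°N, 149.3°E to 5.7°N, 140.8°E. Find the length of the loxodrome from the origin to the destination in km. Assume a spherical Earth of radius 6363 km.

1013 km

Rhumb course C = atan2(Δλ, Δψ) with Δψ = ln[tan(π/4+φ₂/2)/tan(π/4+φ₁/2)] = -0.0616, Δλ = -0.1484 → C = 247.45°
d = R·|Δφ| / |cos C| = 6363·0.06109 / 0.38357 = 1013 km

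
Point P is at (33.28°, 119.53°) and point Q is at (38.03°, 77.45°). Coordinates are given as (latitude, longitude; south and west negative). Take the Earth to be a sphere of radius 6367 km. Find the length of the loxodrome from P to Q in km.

3834 km

Rhumb course C = atan2(Δλ, Δψ) with Δψ = ln[tan(π/4+φ₂/2)/tan(π/4+φ₁/2)] = +0.1021, Δλ = -0.7344 → C = 277.91°
d = R·|Δφ| / |cos C| = 6367·0.08290 / 0.13768 = 3834 km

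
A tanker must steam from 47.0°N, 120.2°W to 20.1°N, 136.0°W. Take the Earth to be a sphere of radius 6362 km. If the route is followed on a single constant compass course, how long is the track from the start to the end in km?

Δψ = ln[tan(π/4+φ₂/2)/tan(π/4+φ₁/2)] = -0.5734;  Δφ = -0.4695 rad,  Δλ = -0.2758 rad
q = Δφ/Δψ = 0.8188
d = R·√(Δφ² + q²Δλ²) = 6362·0.52097 = 3314 km

3314 km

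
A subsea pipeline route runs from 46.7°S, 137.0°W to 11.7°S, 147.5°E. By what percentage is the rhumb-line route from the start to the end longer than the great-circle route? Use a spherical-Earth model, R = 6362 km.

Great circle: σ = 1.2496 rad → d_gc = Rσ = 7949.8 km
Rhumb: Δφ = +0.6109, Δλ = -1.3177, Δψ = +0.7183, q = Δφ/Δψ = 0.8504 → d_rh = R√(Δφ²+q²Δλ²) = 8119.6 km
Excess = (8119.6 − 7949.8) / 7949.8 = 169.8 / 7949.8 = 2.14% ≈ 2.1%

2.1%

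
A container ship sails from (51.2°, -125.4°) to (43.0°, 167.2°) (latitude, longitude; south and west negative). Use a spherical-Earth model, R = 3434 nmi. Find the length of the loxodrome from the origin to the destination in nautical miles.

Δψ = ln[tan(π/4+φ₂/2)/tan(π/4+φ₁/2)] = -0.2108;  Δφ = -0.1431 rad,  Δλ = -1.1764 rad
q = Δφ/Δψ = 0.6788
d = R·√(Δφ² + q²Δλ²) = 3434·0.81122 = 2786 nmi

2786 nmi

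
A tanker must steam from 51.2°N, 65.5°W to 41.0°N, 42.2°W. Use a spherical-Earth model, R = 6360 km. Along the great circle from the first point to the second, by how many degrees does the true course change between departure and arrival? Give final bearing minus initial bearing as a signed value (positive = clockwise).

+17.0°

At departure: θ₁ = atan2(sin Δλ cos φ₂, cos φ₁ sin φ₂ − sin φ₁ cos φ₂ cos Δλ) = 113.39°
At arrival: θ₂ = atan2(sin Δλ cos φ₁, −cos φ₂ sin φ₁ + sin φ₂ cos φ₁ cos Δλ) = 130.36°
Δθ = θ₂ − θ₁ = +17.0°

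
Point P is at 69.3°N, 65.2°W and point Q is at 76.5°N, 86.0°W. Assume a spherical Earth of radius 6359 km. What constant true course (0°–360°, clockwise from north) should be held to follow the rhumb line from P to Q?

Meridional parts: M(φ₁)=+1.7003, M(φ₂)=+2.1340 → ΔM = +0.4338;  Δλ = -0.3630 rad
tan C = Δλ / ΔM = -0.8369 → C = 320.07°

320.1°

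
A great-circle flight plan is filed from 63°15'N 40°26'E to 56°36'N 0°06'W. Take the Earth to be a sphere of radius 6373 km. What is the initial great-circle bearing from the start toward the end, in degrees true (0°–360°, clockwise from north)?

θ = atan2( sin Δλ·cos φ₂ ,  cos φ₁ sin φ₂ − sin φ₁ cos φ₂ cos Δλ )
  = atan2(-0.3578, +0.0022) = 270.35°

270.3°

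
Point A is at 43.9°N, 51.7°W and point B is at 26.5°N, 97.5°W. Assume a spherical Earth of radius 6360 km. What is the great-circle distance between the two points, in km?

4510 km

Haversine: a = sin²(Δφ/2)+cos φ₁ cos φ₂ sin²(Δλ/2) = 0.12052;  σ = 2·atan2(√a,√(1−a))
σ = 40.628° → d = Rσ = 6360·0.70908 = 4510 km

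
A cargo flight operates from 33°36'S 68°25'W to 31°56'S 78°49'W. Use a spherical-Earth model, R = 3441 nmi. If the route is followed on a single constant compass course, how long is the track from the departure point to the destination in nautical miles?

Rhumb course C = atan2(Δλ, Δψ) with Δψ = ln[tan(π/4+φ₂/2)/tan(π/4+φ₁/2)] = +0.0346, Δλ = -0.1815 → C = 280.79°
d = R·|Δφ| / |cos C| = 3441·0.02909 / 0.18722 = 535 nmi

535 nmi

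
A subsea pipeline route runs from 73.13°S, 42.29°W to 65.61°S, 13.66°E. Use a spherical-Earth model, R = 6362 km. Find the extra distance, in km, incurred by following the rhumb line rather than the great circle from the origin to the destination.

81 km

Great circle: cos σ = sin φ₁ sin φ₂ + cos φ₁ cos φ₂ cos Δλ,  σ = 0.3521 rad → d_gc = 2239.871 km
Rhumb line: Δψ = +0.3766, q = Δφ/Δψ = 0.3485, d_rh = R√(Δφ²+q²Δλ²) = 2320.373 km
Excess = 2320.373 − 2239.871 = 80.502 ≈ 81 km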